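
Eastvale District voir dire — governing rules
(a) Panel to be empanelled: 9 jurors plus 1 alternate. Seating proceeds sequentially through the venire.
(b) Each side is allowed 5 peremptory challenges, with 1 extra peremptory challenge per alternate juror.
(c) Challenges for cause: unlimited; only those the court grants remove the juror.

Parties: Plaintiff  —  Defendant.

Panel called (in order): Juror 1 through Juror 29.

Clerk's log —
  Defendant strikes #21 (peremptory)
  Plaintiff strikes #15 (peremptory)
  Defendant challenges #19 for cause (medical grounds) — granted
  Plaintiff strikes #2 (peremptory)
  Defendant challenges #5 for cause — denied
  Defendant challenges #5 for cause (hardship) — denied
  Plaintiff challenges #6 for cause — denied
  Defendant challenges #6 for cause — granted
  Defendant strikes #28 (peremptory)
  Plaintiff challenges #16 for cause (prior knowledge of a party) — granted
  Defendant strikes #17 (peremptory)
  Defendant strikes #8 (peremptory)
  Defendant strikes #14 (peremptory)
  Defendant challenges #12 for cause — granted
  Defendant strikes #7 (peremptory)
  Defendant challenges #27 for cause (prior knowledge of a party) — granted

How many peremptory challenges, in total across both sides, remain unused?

4

Plaintiff allotment: 5 base + 1 × 1 alternate = 6. Defendant allotment: 5 base + 1 × 1 alternate = 6.
Plaintiff peremptories used: #15, #2 — 2 (for-cause on #6, #16 don't count).
Defendant peremptories used: #21, #28, #17, #8, #14, #7 — 6 (for-cause on #19, #5, #5, #6, #12, #27 don't count).
Remaining: (6 − 2) + (6 − 6) = 4.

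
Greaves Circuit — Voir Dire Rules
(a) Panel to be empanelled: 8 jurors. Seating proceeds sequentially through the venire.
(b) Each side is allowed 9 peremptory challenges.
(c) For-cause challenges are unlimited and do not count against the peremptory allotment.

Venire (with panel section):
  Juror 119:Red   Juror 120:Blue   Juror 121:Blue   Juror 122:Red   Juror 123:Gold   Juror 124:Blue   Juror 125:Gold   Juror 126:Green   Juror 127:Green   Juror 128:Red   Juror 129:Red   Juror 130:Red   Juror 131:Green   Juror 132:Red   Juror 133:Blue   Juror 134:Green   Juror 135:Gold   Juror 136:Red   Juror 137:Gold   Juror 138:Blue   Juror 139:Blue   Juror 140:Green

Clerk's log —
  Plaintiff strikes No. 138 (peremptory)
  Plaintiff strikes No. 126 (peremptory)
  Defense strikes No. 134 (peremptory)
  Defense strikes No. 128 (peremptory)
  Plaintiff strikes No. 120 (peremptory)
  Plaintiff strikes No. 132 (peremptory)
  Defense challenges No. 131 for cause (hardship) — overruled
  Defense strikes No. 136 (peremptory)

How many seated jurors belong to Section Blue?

Removed: #120, #126, #128, #132, #134, #136, #138.
Seated jurors 1–8: #119, #121, #122, #123, #124, #125, #127, #129.
Of those, in Section Blue: #121, #124 → 2.

2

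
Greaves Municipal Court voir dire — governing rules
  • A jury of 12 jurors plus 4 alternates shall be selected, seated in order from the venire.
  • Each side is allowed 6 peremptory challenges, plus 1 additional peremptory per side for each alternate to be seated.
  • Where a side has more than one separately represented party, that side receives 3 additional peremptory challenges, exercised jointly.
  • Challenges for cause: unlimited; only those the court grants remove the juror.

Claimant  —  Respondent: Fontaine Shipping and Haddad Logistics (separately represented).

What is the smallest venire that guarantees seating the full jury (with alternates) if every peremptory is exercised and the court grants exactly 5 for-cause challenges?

44

Seats to fill: 12 + 4 alternates = 16.
Peremptories — Claimant: 6 + 1×4 = 10; Respondent: 6 + 1×4 + 3 = 13; total 23.
For-cause removals: 5.
Minimum venire: 16 + 23 + 5 = 44.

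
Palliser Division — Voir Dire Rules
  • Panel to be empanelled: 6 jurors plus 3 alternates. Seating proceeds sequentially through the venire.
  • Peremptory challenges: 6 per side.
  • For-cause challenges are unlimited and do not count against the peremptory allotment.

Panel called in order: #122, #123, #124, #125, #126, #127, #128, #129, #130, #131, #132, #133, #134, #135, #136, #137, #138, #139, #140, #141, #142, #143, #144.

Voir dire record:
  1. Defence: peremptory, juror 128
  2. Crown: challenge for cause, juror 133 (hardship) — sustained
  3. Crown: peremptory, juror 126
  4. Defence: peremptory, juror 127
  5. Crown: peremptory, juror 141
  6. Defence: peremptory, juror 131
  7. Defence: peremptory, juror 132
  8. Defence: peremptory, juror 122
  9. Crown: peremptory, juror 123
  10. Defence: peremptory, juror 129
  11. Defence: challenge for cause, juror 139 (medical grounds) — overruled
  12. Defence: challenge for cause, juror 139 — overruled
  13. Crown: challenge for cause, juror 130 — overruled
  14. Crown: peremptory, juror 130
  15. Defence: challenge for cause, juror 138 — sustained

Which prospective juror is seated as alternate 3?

Removed: #122, #123, #126, #127, #128, #129, #130, #131, #132, #133, #138, #141. (#139 stays — for-cause denied.)
Filling seats in venire order through position 9: #124, #125, #134, #135, #136, #137, #139, #140, #142.
So alternate 3 is #142.

142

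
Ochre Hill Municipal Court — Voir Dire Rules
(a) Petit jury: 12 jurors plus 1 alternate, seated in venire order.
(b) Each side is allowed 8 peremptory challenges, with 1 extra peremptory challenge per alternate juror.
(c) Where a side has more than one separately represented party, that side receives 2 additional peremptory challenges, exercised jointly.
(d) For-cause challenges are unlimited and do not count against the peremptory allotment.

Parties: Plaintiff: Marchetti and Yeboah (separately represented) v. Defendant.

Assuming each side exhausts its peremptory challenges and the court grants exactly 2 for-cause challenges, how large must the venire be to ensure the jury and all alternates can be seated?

Seats to fill: 12 + 1 alternates = 13.
Peremptories — Plaintiff: 8 + 1×1 + 2 = 11; Defendant: 8 + 1×1 = 9; total 20.
For-cause removals: 2.
Minimum venire: 13 + 20 + 2 = 35.

35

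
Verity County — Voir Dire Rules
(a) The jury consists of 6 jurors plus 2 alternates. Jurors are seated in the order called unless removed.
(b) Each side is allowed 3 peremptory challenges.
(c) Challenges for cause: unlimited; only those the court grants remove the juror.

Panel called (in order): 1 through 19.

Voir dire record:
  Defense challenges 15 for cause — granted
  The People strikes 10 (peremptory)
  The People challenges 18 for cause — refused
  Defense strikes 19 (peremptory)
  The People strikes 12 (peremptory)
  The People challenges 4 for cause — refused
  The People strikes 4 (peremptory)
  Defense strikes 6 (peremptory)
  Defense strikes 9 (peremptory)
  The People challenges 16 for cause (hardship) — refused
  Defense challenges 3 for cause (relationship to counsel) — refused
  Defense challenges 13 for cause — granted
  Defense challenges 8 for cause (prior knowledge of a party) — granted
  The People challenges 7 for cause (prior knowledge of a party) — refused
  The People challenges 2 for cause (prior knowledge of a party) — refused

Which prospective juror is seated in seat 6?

11

Removed: #4, #6, #8, #9, #10, #12, #13, #15, #19. (#2, #3, #7, #16, #18 stay — for-cause denied.)
Seating in order: seats 1–6 → #1, #2, #3, #5, #7, #11; alternates → #14, #16.
So seat 6 is #11.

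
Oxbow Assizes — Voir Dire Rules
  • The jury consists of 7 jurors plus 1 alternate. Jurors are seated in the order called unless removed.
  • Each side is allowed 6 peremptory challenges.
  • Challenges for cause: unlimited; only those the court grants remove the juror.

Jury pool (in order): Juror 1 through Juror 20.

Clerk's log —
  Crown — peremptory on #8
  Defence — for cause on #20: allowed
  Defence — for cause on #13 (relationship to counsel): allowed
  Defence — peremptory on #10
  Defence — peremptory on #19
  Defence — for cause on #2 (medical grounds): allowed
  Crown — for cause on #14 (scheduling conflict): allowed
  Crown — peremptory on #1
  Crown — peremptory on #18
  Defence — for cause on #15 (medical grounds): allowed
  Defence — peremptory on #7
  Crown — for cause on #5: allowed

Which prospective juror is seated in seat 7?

16

Removed: #1, #2, #5, #7, #8, #10, #13, #14, #15, #18, #19, #20.
Filling seats in venire order through position 7: #3, #4, #6, #9, #11, #12, #16.
So seat 7 is #16.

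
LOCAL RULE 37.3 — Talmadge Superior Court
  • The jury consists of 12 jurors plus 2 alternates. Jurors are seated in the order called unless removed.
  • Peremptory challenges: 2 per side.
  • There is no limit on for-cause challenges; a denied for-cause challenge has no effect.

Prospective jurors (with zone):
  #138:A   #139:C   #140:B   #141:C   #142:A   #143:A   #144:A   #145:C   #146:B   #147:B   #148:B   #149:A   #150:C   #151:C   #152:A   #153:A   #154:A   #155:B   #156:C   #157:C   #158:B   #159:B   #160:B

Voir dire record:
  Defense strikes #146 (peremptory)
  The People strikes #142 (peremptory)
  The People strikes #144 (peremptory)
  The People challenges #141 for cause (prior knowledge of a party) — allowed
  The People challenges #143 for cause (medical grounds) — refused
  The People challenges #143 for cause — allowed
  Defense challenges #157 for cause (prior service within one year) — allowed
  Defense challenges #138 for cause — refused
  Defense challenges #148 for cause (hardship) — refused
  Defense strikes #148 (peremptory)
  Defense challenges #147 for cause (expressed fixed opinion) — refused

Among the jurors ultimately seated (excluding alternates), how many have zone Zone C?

Removed: #141, #142, #143, #144, #146, #148, #157.
Seated jurors 1–12: #138, #139, #140, #145, #147, #149, #150, #151, #152, #153, #154, #155 (alternates #156, #158 not counted).
Of those, in Zone C: #139, #145, #150, #151 → 4.

4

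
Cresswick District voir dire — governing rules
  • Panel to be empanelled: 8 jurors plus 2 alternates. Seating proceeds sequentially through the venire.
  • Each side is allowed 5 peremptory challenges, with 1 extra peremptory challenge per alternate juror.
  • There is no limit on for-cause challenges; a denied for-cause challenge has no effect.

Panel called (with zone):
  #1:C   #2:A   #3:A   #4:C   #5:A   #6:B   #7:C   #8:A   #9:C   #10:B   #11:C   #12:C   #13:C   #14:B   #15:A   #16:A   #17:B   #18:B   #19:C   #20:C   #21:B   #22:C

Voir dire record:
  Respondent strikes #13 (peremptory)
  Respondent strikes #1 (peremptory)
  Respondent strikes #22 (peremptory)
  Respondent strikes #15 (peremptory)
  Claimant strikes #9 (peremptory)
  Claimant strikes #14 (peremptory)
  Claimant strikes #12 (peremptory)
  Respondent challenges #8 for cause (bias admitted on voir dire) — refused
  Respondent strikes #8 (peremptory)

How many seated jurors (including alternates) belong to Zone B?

3

Removed: #1, #8, #9, #12, #13, #14, #15, #22.
Seated (10 incl. alternates): #2, #3, #4, #5, #6, #7, #10, #11, #16, #17.
Of those, in Zone B: #6, #10, #17 → 3.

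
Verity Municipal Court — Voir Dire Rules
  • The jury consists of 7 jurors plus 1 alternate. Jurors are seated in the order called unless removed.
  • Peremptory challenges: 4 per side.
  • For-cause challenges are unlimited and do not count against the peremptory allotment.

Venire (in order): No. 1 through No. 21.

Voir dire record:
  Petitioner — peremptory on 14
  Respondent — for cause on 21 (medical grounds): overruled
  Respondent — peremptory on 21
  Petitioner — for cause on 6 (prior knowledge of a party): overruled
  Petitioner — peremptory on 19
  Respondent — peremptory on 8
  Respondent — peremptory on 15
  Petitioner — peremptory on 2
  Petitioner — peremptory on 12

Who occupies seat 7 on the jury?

Removed: #2, #8, #12, #14, #15, #19, #21. (#6 stays — for-cause denied.)
Seating in order: seats 1–7 → #1, #3, #4, #5, #6, #7, #9; alternates → #10.
So seat 7 is #9.

9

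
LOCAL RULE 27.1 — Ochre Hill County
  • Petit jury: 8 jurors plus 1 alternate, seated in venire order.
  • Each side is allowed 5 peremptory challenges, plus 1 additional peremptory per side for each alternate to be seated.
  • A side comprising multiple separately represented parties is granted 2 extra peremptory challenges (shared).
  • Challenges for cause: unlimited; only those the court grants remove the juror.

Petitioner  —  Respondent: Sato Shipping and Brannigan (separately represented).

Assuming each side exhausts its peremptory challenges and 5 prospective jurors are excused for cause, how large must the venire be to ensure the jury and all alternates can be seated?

Seats to fill: 8 + 1 alternates = 9.
Peremptories — Petitioner: 5 + 1×1 = 6; Respondent: 5 + 1×1 + 2 = 8; total 14.
For-cause removals: 5.
Minimum venire: 9 + 14 + 5 = 28.

28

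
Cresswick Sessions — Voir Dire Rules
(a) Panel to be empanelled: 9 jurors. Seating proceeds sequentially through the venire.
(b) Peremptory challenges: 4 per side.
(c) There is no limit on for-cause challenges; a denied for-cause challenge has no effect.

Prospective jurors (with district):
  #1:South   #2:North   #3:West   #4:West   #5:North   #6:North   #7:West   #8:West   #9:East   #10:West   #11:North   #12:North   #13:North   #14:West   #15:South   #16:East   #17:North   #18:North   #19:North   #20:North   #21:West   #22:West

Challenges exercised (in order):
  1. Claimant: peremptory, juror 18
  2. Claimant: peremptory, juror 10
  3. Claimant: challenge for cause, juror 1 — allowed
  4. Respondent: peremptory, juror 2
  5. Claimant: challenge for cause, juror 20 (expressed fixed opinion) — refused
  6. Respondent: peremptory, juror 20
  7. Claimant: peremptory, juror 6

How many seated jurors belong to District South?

0

Removed: #1, #2, #6, #10, #18, #20.
Seated jurors 1–9: #3, #4, #5, #7, #8, #9, #11, #12, #13.
None of those are in District South → 0.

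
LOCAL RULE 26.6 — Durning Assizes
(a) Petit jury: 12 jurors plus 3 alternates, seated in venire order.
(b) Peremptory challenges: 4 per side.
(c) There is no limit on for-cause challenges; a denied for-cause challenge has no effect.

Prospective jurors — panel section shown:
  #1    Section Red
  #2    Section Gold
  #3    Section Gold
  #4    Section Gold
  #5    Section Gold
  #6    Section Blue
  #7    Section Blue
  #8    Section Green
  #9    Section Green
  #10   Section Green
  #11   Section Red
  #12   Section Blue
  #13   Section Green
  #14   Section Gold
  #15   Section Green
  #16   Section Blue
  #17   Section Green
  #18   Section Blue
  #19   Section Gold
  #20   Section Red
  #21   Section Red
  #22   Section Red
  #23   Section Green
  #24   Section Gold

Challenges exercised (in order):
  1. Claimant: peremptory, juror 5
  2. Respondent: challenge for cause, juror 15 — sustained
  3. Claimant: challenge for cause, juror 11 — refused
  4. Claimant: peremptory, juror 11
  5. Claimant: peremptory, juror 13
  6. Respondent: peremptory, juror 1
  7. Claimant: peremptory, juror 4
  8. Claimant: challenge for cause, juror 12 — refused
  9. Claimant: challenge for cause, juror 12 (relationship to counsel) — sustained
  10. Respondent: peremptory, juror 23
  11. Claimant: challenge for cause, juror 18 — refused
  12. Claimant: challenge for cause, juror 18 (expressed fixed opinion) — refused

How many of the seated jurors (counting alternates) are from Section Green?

4

Removed: #1, #4, #5, #11, #12, #13, #15, #23.
Seated (15 incl. alternates): #2, #3, #6, #7, #8, #9, #10, #14, #16, #17, #18, #19, #20, #21, #22.
Of those, in Section Green: #8, #9, #10, #17 → 4.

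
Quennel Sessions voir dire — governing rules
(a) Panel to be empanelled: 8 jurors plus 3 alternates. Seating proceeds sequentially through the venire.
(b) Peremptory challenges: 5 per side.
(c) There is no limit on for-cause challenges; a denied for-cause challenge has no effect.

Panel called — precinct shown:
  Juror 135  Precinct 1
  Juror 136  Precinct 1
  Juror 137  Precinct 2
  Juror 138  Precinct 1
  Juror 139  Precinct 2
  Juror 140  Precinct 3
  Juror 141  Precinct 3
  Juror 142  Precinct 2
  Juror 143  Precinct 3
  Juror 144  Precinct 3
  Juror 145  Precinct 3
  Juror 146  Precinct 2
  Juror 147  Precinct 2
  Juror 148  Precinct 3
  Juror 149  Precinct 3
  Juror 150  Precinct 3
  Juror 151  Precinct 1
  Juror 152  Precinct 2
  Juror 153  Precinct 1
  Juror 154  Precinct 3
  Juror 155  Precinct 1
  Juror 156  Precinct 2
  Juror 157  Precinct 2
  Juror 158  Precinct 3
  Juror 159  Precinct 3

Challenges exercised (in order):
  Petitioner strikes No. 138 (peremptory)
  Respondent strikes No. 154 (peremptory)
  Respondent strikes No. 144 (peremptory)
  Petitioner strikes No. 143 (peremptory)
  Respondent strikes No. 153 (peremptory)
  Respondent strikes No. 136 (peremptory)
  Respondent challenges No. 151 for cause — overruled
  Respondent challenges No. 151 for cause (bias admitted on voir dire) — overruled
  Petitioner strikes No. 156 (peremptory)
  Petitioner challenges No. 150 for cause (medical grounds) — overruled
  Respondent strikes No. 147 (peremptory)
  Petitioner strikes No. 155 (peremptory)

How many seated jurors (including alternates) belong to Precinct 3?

6

Removed: #136, #138, #143, #144, #147, #153, #154, #155, #156.
Seated (11 incl. alternates): #135, #137, #139, #140, #141, #142, #145, #146, #148, #149, #150.
Of those, in Precinct 3: #140, #141, #145, #148, #149, #150 → 6.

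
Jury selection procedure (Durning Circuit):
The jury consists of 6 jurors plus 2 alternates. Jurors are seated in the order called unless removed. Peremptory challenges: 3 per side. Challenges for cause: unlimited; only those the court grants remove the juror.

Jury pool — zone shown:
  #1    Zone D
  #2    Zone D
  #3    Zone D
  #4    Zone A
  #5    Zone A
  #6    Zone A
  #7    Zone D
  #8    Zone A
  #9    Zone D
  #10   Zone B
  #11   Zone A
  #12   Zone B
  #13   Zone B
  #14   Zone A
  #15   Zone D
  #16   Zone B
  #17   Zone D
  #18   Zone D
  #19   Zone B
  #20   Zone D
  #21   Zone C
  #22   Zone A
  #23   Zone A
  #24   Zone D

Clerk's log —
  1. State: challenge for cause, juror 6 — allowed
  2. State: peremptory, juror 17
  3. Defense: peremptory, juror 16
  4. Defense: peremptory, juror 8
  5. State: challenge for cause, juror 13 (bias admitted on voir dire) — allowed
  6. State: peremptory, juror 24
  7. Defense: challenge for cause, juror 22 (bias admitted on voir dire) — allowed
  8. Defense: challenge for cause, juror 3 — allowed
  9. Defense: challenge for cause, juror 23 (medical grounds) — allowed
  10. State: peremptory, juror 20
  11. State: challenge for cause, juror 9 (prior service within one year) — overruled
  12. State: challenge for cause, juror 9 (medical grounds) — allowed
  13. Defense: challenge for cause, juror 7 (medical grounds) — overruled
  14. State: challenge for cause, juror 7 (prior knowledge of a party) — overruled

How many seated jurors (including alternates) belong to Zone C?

0

Removed: #3, #6, #8, #9, #13, #16, #17, #20, #22, #23, #24.
Seated (8 incl. alternates): #1, #2, #4, #5, #7, #10, #11, #12.
None of those are in Zone C → 0.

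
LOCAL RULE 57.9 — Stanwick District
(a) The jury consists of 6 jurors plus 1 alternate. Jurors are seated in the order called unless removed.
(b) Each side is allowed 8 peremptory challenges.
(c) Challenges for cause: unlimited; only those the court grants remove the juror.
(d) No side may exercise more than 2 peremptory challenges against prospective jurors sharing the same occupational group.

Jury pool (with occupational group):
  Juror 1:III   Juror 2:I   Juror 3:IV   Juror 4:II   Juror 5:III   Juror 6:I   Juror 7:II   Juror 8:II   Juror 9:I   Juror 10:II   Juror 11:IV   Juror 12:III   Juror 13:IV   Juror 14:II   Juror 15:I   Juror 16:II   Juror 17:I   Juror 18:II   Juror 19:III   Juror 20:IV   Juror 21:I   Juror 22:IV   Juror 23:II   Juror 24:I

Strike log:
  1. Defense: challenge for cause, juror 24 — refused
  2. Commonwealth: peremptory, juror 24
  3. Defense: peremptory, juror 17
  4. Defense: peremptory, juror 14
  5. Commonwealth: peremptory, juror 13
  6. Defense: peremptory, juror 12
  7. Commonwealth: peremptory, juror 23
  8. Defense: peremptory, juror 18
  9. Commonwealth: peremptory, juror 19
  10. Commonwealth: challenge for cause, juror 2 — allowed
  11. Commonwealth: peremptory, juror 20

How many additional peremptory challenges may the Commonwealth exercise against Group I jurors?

1

Commonwealth peremptories so far: #24, #13, #23, #19, #20 — 5 of 8 used, 3 left overall.
Against Group I: #24 — 1 used; per-group cap 2 leaves 1.
Binding limit: min(3, 1) = 1.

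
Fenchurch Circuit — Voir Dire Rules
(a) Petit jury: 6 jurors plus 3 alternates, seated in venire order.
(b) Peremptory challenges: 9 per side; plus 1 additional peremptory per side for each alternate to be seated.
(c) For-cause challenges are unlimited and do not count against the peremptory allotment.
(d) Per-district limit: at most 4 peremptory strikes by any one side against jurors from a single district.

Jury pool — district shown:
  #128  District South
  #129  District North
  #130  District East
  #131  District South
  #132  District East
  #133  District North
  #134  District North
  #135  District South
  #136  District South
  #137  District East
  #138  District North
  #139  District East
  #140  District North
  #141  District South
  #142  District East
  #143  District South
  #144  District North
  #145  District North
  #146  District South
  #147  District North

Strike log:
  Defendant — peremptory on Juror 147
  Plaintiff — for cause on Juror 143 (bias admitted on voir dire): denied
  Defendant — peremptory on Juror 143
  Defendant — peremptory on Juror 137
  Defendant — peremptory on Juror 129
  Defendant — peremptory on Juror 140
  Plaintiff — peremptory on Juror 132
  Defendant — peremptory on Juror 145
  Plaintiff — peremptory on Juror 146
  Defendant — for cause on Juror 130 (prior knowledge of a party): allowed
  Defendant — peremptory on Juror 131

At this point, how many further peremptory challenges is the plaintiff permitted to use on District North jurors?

4

Plaintiff peremptories so far: #132, #146 — 2 of 12 used, 10 left overall.
Against District North: none yet — per-district cap 4 leaves 4.
Binding limit: min(10, 4) = 4.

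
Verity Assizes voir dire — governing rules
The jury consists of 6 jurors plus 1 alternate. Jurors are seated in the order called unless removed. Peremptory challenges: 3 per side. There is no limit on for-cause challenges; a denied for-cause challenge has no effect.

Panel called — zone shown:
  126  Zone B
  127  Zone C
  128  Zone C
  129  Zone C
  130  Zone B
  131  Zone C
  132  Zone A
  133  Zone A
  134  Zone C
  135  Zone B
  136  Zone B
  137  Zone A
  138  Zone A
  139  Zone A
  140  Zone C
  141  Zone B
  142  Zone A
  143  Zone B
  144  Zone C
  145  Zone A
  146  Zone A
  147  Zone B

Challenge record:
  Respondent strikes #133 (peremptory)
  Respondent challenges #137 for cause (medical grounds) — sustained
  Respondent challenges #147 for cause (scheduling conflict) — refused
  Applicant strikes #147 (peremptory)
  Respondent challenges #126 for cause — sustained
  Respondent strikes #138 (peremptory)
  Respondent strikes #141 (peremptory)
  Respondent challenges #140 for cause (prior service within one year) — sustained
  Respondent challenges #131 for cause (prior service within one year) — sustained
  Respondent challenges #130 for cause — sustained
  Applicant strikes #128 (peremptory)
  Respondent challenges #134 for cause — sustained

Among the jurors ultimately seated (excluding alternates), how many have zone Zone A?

Removed: #126, #128, #130, #131, #133, #134, #137, #138, #140, #141, #147.
Seated jurors 1–6: #127, #129, #132, #135, #136, #139 (alternates #142 not counted).
Of those, in Zone A: #132, #139 → 2.

2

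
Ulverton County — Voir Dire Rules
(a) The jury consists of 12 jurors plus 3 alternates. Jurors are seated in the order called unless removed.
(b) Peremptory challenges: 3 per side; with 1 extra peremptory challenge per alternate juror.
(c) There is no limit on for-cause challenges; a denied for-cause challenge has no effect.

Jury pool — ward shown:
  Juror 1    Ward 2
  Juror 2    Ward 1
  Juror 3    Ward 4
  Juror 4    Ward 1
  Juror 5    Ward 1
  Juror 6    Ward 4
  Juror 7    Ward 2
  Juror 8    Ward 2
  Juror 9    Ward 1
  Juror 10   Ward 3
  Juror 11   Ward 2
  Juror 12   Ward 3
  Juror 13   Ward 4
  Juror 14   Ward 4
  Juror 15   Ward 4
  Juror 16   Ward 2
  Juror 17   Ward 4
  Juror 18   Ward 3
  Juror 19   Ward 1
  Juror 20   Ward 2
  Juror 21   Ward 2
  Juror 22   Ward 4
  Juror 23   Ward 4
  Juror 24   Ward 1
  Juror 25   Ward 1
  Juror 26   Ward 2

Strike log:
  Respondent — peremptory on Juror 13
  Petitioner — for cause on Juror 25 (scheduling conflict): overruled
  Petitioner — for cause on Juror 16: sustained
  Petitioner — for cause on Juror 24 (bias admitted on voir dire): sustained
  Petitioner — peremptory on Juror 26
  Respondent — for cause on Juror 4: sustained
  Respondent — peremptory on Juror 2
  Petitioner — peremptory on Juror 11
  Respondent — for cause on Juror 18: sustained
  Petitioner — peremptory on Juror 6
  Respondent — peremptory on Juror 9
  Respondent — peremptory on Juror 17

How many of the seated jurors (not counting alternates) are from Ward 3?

2

Removed: #2, #4, #6, #9, #11, #13, #16, #17, #18, #24, #26.
Seated jurors 1–12: #1, #3, #5, #7, #8, #10, #12, #14, #15, #19, #20, #21 (alternates #22, #23, #25 not counted).
Of those, in Ward 3: #10, #12 → 2.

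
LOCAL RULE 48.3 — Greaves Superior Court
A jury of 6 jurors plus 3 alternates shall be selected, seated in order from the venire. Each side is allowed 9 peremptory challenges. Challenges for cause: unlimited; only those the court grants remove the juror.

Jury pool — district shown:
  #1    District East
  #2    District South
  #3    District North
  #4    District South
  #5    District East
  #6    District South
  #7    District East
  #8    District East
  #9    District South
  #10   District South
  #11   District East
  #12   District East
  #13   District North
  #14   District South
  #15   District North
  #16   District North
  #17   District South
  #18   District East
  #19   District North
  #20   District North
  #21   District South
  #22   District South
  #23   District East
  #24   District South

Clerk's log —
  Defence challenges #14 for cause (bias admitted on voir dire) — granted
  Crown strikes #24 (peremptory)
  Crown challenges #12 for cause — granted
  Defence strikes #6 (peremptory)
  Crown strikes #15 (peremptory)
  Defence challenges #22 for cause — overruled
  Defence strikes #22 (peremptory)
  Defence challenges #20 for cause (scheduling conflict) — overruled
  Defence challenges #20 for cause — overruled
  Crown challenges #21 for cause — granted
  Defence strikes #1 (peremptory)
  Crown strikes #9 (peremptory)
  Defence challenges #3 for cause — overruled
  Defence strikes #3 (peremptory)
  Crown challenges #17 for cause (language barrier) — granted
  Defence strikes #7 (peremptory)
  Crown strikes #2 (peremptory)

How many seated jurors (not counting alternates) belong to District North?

Removed: #1, #2, #3, #6, #7, #9, #12, #14, #15, #17, #21, #22, #24.
Seated jurors 1–6: #4, #5, #8, #10, #11, #13 (alternates #16, #18, #19 not counted).
Of those, in District North: #13 → 1.

1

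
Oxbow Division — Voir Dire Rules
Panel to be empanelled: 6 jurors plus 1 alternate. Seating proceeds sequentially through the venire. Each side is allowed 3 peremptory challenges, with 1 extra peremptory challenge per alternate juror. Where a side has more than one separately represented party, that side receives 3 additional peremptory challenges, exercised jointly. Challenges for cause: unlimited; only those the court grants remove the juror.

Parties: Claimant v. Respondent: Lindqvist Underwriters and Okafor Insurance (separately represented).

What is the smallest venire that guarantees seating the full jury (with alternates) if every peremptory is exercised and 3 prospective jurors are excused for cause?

21

Seats to fill: 6 + 1 alternates = 7.
Peremptories — Claimant: 3 + 1×1 = 4; Respondent: 3 + 1×1 + 3 = 7; total 11.
For-cause removals: 3.
Minimum venire: 7 + 11 + 3 = 21.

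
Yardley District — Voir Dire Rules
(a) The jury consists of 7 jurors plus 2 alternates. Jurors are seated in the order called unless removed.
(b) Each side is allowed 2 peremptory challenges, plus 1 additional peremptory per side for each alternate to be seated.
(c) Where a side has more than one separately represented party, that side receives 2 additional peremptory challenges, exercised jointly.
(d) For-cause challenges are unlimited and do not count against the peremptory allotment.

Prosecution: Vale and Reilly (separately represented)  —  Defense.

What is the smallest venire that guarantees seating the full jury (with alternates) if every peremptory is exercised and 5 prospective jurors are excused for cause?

24

Seats to fill: 7 + 2 alternates = 9.
Peremptories — Prosecution: 2 + 1×2 + 2 = 6; Defense: 2 + 1×2 = 4; total 10.
For-cause removals: 5.
Minimum venire: 9 + 10 + 5 = 24.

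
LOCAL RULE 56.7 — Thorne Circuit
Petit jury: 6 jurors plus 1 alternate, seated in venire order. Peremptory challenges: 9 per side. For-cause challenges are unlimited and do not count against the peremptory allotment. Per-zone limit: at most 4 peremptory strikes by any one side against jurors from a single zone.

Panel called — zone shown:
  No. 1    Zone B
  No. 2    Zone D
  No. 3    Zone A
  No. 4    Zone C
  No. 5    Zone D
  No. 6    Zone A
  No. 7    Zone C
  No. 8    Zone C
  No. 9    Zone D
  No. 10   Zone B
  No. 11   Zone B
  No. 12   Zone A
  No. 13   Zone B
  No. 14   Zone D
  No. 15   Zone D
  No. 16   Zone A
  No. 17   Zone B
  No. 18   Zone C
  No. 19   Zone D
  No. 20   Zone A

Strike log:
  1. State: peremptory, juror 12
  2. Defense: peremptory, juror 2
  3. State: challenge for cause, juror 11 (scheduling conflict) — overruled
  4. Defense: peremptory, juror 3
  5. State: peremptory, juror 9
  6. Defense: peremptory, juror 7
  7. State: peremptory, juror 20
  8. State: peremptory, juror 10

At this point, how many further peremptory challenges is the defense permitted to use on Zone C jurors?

Defense peremptories so far: #2, #3, #7 — 3 of 9 used, 6 left overall.
Against Zone C: #7 — 1 used; per-zone cap 4 leaves 3.
Binding limit: min(6, 3) = 3.

3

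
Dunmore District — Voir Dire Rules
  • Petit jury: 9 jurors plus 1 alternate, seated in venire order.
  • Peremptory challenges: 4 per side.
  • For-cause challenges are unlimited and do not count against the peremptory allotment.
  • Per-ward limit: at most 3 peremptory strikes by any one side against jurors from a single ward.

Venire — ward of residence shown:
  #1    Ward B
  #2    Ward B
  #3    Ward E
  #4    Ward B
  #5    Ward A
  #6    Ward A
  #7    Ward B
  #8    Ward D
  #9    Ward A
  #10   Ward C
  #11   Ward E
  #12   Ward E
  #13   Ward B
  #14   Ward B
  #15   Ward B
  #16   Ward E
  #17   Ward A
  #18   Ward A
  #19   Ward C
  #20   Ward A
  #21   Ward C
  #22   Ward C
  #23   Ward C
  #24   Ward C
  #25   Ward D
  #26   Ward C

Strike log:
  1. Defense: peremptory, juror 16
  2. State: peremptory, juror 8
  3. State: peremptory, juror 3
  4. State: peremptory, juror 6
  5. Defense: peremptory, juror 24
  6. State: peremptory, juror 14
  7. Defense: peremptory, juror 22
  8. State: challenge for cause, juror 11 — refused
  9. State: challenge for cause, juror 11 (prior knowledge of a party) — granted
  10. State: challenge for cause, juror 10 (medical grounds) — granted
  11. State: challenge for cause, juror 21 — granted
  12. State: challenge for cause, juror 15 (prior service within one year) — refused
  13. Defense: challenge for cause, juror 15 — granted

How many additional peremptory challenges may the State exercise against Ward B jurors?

State peremptories so far: #8, #3, #6, #14 — 4 of 4 used, 0 left overall.
Against Ward B: #14 — 1 used; per-ward cap 3 leaves 2.
Binding limit: min(0, 2) = 0.

0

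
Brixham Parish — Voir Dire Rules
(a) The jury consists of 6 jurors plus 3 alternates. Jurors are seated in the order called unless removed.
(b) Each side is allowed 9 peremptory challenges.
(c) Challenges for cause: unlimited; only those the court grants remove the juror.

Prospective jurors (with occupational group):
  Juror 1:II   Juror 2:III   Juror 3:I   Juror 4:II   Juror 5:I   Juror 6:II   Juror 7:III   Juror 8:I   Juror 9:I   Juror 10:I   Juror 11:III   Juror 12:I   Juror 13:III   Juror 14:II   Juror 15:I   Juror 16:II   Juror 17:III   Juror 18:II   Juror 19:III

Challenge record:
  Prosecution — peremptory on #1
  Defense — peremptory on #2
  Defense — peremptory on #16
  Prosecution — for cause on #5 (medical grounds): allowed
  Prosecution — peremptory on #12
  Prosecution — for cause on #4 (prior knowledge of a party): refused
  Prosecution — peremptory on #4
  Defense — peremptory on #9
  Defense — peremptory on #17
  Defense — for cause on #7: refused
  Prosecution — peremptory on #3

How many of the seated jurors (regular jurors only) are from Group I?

2

Removed: #1, #2, #3, #4, #5, #9, #12, #16, #17.
Seated jurors 1–6: #6, #7, #8, #10, #11, #13 (alternates #14, #15, #18 not counted).
Of those, in Group I: #8, #10 → 2.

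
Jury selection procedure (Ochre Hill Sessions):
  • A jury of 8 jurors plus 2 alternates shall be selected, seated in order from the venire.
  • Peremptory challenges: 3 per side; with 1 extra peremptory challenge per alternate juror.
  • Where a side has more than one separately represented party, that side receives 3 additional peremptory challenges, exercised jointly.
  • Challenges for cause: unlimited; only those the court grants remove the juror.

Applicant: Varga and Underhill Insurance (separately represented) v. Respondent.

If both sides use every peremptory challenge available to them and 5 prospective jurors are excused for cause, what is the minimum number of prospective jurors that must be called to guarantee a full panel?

Seats to fill: 8 + 2 alternates = 10.
Peremptories — Applicant: 3 + 1×2 + 3 = 8; Respondent: 3 + 1×2 = 5; total 13.
For-cause removals: 5.
Minimum venire: 10 + 13 + 5 = 28.

28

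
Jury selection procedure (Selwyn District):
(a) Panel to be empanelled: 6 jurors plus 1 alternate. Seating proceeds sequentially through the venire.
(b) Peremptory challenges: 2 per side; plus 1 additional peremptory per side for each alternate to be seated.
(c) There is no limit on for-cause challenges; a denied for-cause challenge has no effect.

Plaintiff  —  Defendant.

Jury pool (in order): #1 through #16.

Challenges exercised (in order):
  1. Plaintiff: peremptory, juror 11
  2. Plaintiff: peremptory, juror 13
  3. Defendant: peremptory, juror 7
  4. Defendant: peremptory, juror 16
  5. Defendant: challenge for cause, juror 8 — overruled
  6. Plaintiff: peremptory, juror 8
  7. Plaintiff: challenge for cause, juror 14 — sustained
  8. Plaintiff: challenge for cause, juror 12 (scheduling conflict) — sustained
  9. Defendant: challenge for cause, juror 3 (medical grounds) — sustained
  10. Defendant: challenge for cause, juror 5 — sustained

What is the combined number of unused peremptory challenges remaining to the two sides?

Plaintiff allotment: 2 base + 1 × 1 alternate = 3. Defendant allotment: 2 base + 1 × 1 alternate = 3.
Plaintiff peremptories used: #11, #13, #8 — 3 (for-cause on #14, #12 don't count).
Defendant peremptories used: #7, #16 — 2 (for-cause on #8, #3, #5 don't count).
Remaining: (3 − 3) + (3 − 2) = 1.

1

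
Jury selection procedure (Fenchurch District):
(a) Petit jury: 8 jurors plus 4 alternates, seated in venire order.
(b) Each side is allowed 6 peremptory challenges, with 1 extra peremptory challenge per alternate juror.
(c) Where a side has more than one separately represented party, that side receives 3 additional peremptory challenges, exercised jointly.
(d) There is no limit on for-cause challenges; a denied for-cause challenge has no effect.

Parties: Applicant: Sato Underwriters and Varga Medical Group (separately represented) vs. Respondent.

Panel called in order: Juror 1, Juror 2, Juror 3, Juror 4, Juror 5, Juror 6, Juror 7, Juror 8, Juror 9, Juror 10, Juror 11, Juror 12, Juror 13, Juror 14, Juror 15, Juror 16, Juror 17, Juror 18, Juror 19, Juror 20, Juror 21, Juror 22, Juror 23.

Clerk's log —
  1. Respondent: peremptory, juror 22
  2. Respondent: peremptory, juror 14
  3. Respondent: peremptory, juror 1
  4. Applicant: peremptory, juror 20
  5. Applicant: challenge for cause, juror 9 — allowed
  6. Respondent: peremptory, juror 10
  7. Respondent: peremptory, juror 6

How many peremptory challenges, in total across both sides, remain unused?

Applicant allotment: 6 base + 1 × 4 alternates + 3 multi-party = 13. Respondent allotment: 6 base + 1 × 4 alternates = 10.
Applicant peremptories used: #20 — 1 (the for-cause on #9 doesn't count).
Respondent peremptories used: #22, #14, #1, #10, #6 — 5.
Remaining: (13 − 1) + (10 − 5) = 17.

17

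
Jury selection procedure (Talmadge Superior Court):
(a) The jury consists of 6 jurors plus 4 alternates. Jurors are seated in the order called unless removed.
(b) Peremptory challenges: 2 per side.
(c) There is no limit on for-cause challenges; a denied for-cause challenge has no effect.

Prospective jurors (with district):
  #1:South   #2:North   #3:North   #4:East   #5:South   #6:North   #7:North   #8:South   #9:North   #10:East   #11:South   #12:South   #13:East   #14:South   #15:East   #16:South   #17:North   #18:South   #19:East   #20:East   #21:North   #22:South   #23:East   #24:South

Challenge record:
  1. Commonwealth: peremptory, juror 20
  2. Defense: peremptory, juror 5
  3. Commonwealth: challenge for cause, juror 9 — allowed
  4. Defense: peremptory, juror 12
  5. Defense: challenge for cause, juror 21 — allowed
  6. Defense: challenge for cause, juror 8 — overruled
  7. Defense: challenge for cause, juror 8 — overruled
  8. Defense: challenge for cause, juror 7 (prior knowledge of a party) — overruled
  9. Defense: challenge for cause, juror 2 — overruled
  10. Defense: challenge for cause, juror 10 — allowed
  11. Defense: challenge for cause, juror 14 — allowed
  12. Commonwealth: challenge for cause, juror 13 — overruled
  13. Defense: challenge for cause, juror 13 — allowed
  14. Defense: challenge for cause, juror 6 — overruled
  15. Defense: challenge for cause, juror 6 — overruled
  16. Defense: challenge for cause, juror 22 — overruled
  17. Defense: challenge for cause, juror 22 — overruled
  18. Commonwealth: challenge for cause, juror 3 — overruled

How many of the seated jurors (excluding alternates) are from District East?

1

Removed: #5, #9, #10, #12, #13, #14, #20, #21.
Seated jurors 1–6: #1, #2, #3, #4, #6, #7 (alternates #8, #11, #15, #16 not counted).
Of those, in District East: #4 → 1.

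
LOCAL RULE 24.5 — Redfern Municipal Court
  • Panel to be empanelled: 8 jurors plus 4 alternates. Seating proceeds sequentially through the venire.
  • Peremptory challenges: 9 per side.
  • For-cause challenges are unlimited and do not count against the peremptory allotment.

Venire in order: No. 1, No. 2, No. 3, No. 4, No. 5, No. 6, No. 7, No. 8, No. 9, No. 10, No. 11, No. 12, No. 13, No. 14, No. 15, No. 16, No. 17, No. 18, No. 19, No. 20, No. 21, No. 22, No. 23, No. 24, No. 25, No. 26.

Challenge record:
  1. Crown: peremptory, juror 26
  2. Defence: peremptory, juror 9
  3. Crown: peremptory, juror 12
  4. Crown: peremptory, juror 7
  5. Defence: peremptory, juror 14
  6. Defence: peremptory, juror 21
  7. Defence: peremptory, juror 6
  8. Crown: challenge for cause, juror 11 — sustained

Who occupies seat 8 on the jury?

Removed: #6, #7, #9, #11, #12, #14, #21, #26.
Filling seats in venire order through position 8: #1, #2, #3, #4, #5, #8, #10, #13.
So seat 8 is #13.

13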